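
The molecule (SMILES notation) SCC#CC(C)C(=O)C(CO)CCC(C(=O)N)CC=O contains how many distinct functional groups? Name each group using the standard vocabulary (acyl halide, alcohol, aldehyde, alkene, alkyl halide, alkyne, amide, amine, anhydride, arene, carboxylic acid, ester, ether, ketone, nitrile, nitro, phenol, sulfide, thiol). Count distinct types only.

6

Working along the chain:
  HSCH2: –SH on an sp³ carbon → thiol.
  C≡C: C≡C triple bond → alkyne.
  CO: –C(=O)– with carbon on both sides → ketone.
  CH(CH2OH): pendant –CH2OH on an sp³ backbone C → alcohol.
  CH(CONH2): pendant –CONH2: carbonyl C bonded to C and N → amide.
  CHO: terminal –CHO: carbonyl C bonded to H and C → aldehyde.
Distinct types present: alcohol, aldehyde, alkyne, amide, ketone, thiol.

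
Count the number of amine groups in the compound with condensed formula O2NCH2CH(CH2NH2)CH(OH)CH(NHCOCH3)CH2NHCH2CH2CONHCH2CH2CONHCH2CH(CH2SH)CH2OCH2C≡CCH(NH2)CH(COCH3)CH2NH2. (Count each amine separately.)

4

Reading the structure from left to right:
  O2NCH2: –NO2 on carbon → nitro group.
  CH(CH2NH2): pendant –CH2NH2: N on sp³ C, no adjacent C=O → amine.
  CH(OH): –OH on an sp³ carbon → alcohol (secondary).
  CH(NHCOCH3): pendant –NHC(=O)CH3: N bonded to a carbonyl → amide (not amine).
  CH2NHCH2: C–N–C with sp³ carbons and no adjacent C=O → amine (secondary).
  CH2CONHCH2: –C(=O)–N– linkage → amide (the N is not an amine).
  CH2CONHCH2: –C(=O)–N– linkage → amide (the N is not an amine).
  CH(CH2SH): pendant –CH2SH → thiol.
  CH2OCH2: C–O–C with sp³ carbons on both sides and no adjacent C=O → ether.
  C≡C: C≡C triple bond → alkyne.
  CH(NH2): –NH2 on an sp³ carbon with no adjacent C=O → amine.
  CH(COCH3): pendant –COCH3: carbonyl C bonded to two carbons → ketone.
  CH2NH2: –NH2 on an sp³ carbon with no adjacent C=O → amine.
Amine appears at: CH(CH2NH2), CH2NHCH2, CH(NH2), CH2NH2 → 4.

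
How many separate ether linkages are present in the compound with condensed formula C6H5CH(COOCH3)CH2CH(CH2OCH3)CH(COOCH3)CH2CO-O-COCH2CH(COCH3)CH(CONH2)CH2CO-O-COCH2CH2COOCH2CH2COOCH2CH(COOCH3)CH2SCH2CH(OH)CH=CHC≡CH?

1

Working along the chain:
  C6H5: C6H5– phenyl ring → arene.
  CH(COOCH3): pendant –COOCH3: carbonyl C bonded to C and –OCH3 → ester.
  CH(CH2OCH3): pendant –CH2OCH3: C–O–C linkage → ether.
  CH(COOCH3): pendant –COOCH3: carbonyl C bonded to C and –OCH3 → ester.
  CH2CO-O-COCH2: two acyl groups sharing one oxygen, –C(=O)–O–C(=O)– → anhydride.
  CH(COCH3): pendant –COCH3: carbonyl C bonded to two carbons → ketone.
  CH(CONH2): pendant –CONH2: carbonyl C bonded to C and N → amide.
  CH2CO-O-COCH2: two acyl groups sharing one oxygen, –C(=O)–O–C(=O)– → anhydride.
  CH2COOCH2: –C(=O)–O–C with C on the carbonyl side → ester.
  CH2COOCH2: –C(=O)–O–C with C on the carbonyl side → ester.
  CH(COOCH3): pendant –COOCH3: carbonyl C bonded to C and –OCH3 → ester.
  CH2SCH2: C–S–C linkage → sulfide (thioether).
  CH(OH): –OH on an sp³ carbon → alcohol (secondary).
  CH=CH: C=C double bond → alkene.
  C≡CH: C≡C triple bond → alkyne.
Ether appears at: CH(CH2OCH3) → 1.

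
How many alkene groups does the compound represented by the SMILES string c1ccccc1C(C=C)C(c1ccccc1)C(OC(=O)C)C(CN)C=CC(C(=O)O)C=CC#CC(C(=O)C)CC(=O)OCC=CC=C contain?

5

C6H5– phenyl ring → arene.
pendant –CH=CH2: C=C double bond → alkene.
pendant –C6H5: benzene ring → arene.
pendant –OC(=O)CH3: an acyloxy group → ester.
pendant –CH2NH2: N on sp³ C, no adjacent C=O → amine.
C=C double bond → alkene.
pendant –COOH: carbonyl C bonded to C and –OH → carboxylic acid.
C=C double bond → alkene.
C≡C triple bond → alkyne.
pendant –COCH3: carbonyl C bonded to two carbons → ketone.
–C(=O)–O–C with C on the carbonyl side → ester.
C=C double bond → alkene.
C=C double bond → alkene.
Alkene appears at: CH(CH=CH2), CH=CH, CH=CH, CH=CH, CH=CH2 → 5.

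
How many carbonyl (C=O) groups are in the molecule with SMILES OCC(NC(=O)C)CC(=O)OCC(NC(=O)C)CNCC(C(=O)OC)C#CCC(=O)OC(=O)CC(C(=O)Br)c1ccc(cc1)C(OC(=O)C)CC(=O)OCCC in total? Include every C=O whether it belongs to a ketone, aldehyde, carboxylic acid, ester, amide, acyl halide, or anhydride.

9

CH(NHCOCH3): amide, 1 C=O (running total 1).
CH2COOCH2: ester, 1 C=O (running total 2).
CH(NHCOCH3): amide, 1 C=O (running total 3).
CH(COOCH3): ester, 1 C=O (running total 4).
CH2CO-O-COCH2: anhydride, 2 C=O (running total 6).
CH(COBr): acyl halide, 1 C=O (running total 7).
CH(OCOCH3): ester, 1 C=O (running total 8).
CH2COOCH2: ester, 1 C=O (running total 9).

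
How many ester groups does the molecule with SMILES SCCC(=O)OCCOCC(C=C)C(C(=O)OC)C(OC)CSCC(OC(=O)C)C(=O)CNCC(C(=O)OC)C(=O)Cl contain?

–SH on an sp³ carbon → thiol.
–C(=O)–O–C with C on the carbonyl side → ester.
C–O–C with sp³ carbons on both sides and no adjacent C=O → ether.
pendant –CH=CH2: C=C double bond → alkene.
pendant –COOCH3: carbonyl C bonded to C and –OCH3 → ester.
pendant –OCH3: C–O–C with sp³ C, no adjacent C=O → ether.
C–S–C linkage → sulfide (thioether).
pendant –OC(=O)CH3: an acyloxy group → ester.
–C(=O)– with carbon on both sides → ketone.
C–N–C with sp³ carbons and no adjacent C=O → amine (secondary).
pendant –COOCH3: carbonyl C bonded to C and –OCH3 → ester.
–C(=O)Cl: carbonyl C bonded to C and to a halogen → acyl halide (not alkyl halide).
Ester appears at: CH2COOCH2, CH(COOCH3), CH(OCOCH3), CH(COOCH3) → 4.

4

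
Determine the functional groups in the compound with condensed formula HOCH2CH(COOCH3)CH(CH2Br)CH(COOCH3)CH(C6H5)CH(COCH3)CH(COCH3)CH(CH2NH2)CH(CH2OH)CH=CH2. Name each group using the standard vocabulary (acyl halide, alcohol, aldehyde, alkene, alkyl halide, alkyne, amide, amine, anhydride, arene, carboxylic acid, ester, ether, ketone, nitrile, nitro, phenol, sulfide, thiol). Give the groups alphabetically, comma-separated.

HO– on an sp³ carbon → alcohol.
pendant –COOCH3: carbonyl C bonded to C and –OCH3 → ester.
pendant –CH2X: halogen on sp³ carbon → alkyl halide.
pendant –COOCH3: carbonyl C bonded to C and –OCH3 → ester.
pendant –C6H5: benzene ring → arene.
pendant –COCH3: carbonyl C bonded to two carbons → ketone.
pendant –COCH3: carbonyl C bonded to two carbons → ketone.
pendant –CH2NH2: N on sp³ C, no adjacent C=O → amine.
pendant –CH2OH on an sp³ backbone C → alcohol.
C=C double bond → alkene.

alcohol, alkene, alkyl halide, amine, arene, ester, ketone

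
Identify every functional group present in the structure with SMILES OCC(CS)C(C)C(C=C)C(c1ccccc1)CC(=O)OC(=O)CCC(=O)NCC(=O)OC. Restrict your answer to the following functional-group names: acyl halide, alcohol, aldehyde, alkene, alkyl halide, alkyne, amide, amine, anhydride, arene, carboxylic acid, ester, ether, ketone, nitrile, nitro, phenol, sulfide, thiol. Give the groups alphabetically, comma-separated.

alcohol, alkene, amide, anhydride, arene, ester, thiol

Taking each segment in turn:
  HOCH2: HO– on an sp³ carbon → alcohol.
  CH(CH2SH): pendant –CH2SH → thiol.
  CH(CH=CH2): pendant –CH=CH2: C=C double bond → alkene.
  CH(C6H5): pendant –C6H5: benzene ring → arene.
  CH2CO-O-COCH2: two acyl groups sharing one oxygen, –C(=O)–O–C(=O)– → anhydride.
  CH2CONHCH2: –C(=O)–N– linkage → amide (the N is not an amine).
  COOCH3: –C(=O)OCH3: carbonyl C bonded to C and to –OCH3 → ester (not ketone + ether).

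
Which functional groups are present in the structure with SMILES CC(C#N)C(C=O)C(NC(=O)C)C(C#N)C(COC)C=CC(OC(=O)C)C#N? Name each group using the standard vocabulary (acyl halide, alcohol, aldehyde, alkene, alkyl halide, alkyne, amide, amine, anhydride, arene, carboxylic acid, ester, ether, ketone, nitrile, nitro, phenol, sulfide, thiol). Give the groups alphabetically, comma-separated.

pendant –C≡N: nitrile.
pendant –CHO: carbonyl C bonded to C and H → aldehyde.
pendant –NHC(=O)CH3: N bonded to a carbonyl → amide (not amine).
pendant –C≡N: nitrile.
pendant –CH2OCH3: C–O–C linkage → ether.
C=C double bond → alkene.
pendant –OC(=O)CH3: an acyloxy group → ester.
–C≡N: carbon triple-bonded to nitrogen → nitrile.

aldehyde, alkene, amide, ester, ether, nitrile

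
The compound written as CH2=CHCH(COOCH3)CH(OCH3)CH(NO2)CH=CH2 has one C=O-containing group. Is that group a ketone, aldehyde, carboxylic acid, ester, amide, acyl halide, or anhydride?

The carbonyl is in the CH(COOCH3) segment: pendant –COOCH3: carbonyl C bonded to C and –OCH3 → ester.

ester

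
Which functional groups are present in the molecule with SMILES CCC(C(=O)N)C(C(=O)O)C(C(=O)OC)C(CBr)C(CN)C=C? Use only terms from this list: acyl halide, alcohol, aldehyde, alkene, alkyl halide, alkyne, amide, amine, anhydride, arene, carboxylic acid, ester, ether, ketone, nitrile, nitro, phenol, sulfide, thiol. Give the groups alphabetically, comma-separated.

pendant –CONH2: carbonyl C bonded to C and N → amide.
pendant –COOH: carbonyl C bonded to C and –OH → carboxylic acid.
pendant –COOCH3: carbonyl C bonded to C and –OCH3 → ester.
pendant –CH2X: halogen on sp³ carbon → alkyl halide.
pendant –CH2NH2: N on sp³ C, no adjacent C=O → amine.
C=C double bond → alkene.

alkene, alkyl halide, amide, amine, carboxylic acid, ester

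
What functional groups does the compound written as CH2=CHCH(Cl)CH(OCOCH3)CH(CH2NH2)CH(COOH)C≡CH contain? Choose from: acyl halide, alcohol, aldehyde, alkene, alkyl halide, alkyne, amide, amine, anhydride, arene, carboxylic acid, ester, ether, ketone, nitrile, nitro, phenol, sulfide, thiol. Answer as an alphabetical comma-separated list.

C=C double bond → alkene.
halogen on an sp³ carbon → alkyl halide.
pendant –OC(=O)CH3: an acyloxy group → ester.
pendant –CH2NH2: N on sp³ C, no adjacent C=O → amine.
pendant –COOH: carbonyl C bonded to C and –OH → carboxylic acid.
C≡C triple bond → alkyne.

alkene, alkyl halide, alkyne, amine, carboxylic acid, ester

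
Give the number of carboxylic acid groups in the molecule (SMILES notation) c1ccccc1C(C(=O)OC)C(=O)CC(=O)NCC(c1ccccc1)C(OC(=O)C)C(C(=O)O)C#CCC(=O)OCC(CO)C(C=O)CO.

Working along the chain:
  C6H5: C6H5– phenyl ring → arene.
  CH(COOCH3): pendant –COOCH3: carbonyl C bonded to C and –OCH3 → ester.
  CO: –C(=O)– with carbon on both sides → ketone.
  CH2CONHCH2: –C(=O)–N– linkage → amide (the N is not an amine).
  CH(C6H5): pendant –C6H5: benzene ring → arene.
  CH(OCOCH3): pendant –OC(=O)CH3: an acyloxy group → ester.
  CH(COOH): pendant –COOH: carbonyl C bonded to C and –OH → carboxylic acid.
  C≡C: C≡C triple bond → alkyne.
  CH2COOCH2: –C(=O)–O–C with C on the carbonyl side → ester.
  CH(CH2OH): pendant –CH2OH on an sp³ backbone C → alcohol.
  CH(CHO): pendant –CHO: carbonyl C bonded to C and H → aldehyde.
  CH2OH: –OH on an sp³ carbon → alcohol.
Carboxylic acid appears at: CH(COOH) → 1.

1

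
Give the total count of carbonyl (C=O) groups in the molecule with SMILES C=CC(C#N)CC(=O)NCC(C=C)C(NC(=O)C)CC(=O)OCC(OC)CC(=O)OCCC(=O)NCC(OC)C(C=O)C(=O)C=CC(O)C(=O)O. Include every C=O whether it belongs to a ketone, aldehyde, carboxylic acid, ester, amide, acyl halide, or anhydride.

8

CH2CONHCH2: amide, 1 C=O (running total 1).
CH(NHCOCH3): amide, 1 C=O (running total 2).
CH2COOCH2: ester, 1 C=O (running total 3).
CH2COOCH2: ester, 1 C=O (running total 4).
CH2CONHCH2: amide, 1 C=O (running total 5).
CH(CHO): aldehyde, 1 C=O (running total 6).
CO: ketone, 1 C=O (running total 7).
COOH: carboxylic acid, 1 C=O (running total 8).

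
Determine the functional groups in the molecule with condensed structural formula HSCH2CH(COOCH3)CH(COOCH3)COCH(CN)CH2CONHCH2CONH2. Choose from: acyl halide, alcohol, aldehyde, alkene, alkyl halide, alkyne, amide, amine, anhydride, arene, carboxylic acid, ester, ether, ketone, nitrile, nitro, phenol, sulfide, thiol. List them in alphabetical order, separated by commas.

Reading the structure from left to right:
  HSCH2: –SH on an sp³ carbon → thiol.
  CH(COOCH3): pendant –COOCH3: carbonyl C bonded to C and –OCH3 → ester.
  CH(COOCH3): pendant –COOCH3: carbonyl C bonded to C and –OCH3 → ester.
  CO: –C(=O)– with carbon on both sides → ketone.
  CH(CN): pendant –C≡N: nitrile.
  CH2CONHCH2: –C(=O)–N– linkage → amide (the N is not an amine).
  CONH2: –C(=O)NH2: carbonyl C bonded to C and to N → amide (the N is not a separate amine).

amide, ester, ketone, nitrile, thiol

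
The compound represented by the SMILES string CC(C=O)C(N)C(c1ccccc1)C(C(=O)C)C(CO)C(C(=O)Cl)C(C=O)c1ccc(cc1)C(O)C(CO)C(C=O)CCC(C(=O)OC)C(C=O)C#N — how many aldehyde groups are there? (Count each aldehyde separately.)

4

Reading the structure from left to right:
  CH(CHO): pendant –CHO: carbonyl C bonded to C and H → aldehyde.
  CH(NH2): –NH2 on an sp³ carbon with no adjacent C=O → amine.
  CH(C6H5): pendant –C6H5: benzene ring → arene.
  CH(COCH3): pendant –COCH3: carbonyl C bonded to two carbons → ketone.
  CH(CH2OH): pendant –CH2OH on an sp³ backbone C → alcohol.
  CH(COCl): pendant –C(=O)X: carbonyl C bonded to C and halogen → acyl halide.
  CH(CHO): pendant –CHO: carbonyl C bonded to C and H → aldehyde.
  C6H4: para-disubstituted benzene ring → arene.
  CH(OH): –OH on an sp³ carbon → alcohol (secondary).
  CH(CH2OH): pendant –CH2OH on an sp³ backbone C → alcohol.
  CH(CHO): pendant –CHO: carbonyl C bonded to C and H → aldehyde.
  CH(COOCH3): pendant –COOCH3: carbonyl C bonded to C and –OCH3 → ester.
  CH(CHO): pendant –CHO: carbonyl C bonded to C and H → aldehyde.
  CN: –C≡N: carbon triple-bonded to nitrogen → nitrile.
Aldehyde appears at: CH(CHO), CH(CHO), CH(CHO), CH(CHO) → 4.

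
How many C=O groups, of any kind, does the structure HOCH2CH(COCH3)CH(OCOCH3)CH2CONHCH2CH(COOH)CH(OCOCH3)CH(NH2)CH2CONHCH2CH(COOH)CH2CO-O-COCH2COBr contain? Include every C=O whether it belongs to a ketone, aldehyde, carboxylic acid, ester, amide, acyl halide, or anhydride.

10

CH(COCH3): ketone, 1 C=O (running total 1).
CH(OCOCH3): ester, 1 C=O (running total 2).
CH2CONHCH2: amide, 1 C=O (running total 3).
CH(COOH): carboxylic acid, 1 C=O (running total 4).
CH(OCOCH3): ester, 1 C=O (running total 5).
CH2CONHCH2: amide, 1 C=O (running total 6).
CH(COOH): carboxylic acid, 1 C=O (running total 7).
CH2CO-O-COCH2: anhydride, 2 C=O (running total 9).
COBr: acyl halide, 1 C=O (running total 10).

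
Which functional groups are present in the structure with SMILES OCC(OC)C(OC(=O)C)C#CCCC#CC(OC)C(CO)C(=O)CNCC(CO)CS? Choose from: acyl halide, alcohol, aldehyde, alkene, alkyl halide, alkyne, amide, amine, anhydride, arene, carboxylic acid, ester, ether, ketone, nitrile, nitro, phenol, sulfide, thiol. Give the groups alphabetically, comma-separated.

HO– on an sp³ carbon → alcohol.
pendant –OCH3: C–O–C with sp³ C, no adjacent C=O → ether.
pendant –OC(=O)CH3: an acyloxy group → ester.
C≡C triple bond → alkyne.
C≡C triple bond → alkyne.
pendant –OCH3: C–O–C with sp³ C, no adjacent C=O → ether.
pendant –CH2OH on an sp³ backbone C → alcohol.
–C(=O)– with carbon on both sides → ketone.
C–N–C with sp³ carbons and no adjacent C=O → amine (secondary).
pendant –CH2OH on an sp³ backbone C → alcohol.
–SH on an sp³ carbon → thiol.

alcohol, alkyne, amine, ester, ether, ketone, thiol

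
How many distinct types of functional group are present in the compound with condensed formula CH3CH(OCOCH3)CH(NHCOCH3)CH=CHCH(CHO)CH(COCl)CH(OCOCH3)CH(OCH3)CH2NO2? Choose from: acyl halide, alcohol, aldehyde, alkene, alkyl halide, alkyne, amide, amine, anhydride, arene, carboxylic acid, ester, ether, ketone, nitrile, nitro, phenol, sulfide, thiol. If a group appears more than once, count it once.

7

Working along the chain:
  CH(OCOCH3): pendant –OC(=O)CH3: an acyloxy group → ester.
  CH(NHCOCH3): pendant –NHC(=O)CH3: N bonded to a carbonyl → amide (not amine).
  CH=CH: C=C double bond → alkene.
  CH(CHO): pendant –CHO: carbonyl C bonded to C and H → aldehyde.
  CH(COCl): pendant –C(=O)X: carbonyl C bonded to C and halogen → acyl halide.
  CH(OCOCH3): pendant –OC(=O)CH3: an acyloxy group → ester.
  CH(OCH3): pendant –OCH3: C–O–C with sp³ C, no adjacent C=O → ether.
  CH2NO2: –NO2 on carbon → nitro group.
Distinct types present: acyl halide, aldehyde, alkene, amide, ester, ether, nitro.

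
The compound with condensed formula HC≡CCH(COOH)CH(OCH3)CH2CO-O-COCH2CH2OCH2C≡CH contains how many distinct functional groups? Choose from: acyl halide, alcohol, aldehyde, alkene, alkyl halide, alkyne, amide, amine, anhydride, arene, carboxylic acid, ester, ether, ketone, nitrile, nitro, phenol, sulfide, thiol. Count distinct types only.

4

C≡C triple bond → alkyne.
pendant –COOH: carbonyl C bonded to C and –OH → carboxylic acid.
pendant –OCH3: C–O–C with sp³ C, no adjacent C=O → ether.
two acyl groups sharing one oxygen, –C(=O)–O–C(=O)– → anhydride.
C–O–C with sp³ carbons on both sides and no adjacent C=O → ether.
C≡C triple bond → alkyne.
Distinct types present: alkyne, anhydride, carboxylic acid, ether.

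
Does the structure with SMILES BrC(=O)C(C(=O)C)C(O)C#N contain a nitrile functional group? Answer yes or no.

Taking each segment in turn:
  BrCO: –C(=O)Br: carbonyl C bonded to C and to a halogen → acyl halide (not alkyl halide).
  CH(COCH3): pendant –COCH3: carbonyl C bonded to two carbons → ketone.
  CH(OH): –OH on an sp³ carbon → alcohol (secondary).
  CN: –C≡N: carbon triple-bonded to nitrogen → nitrile.
The CN segment supplies the nitrile: –C≡N: carbon triple-bonded to nitrogen → nitrile.

yes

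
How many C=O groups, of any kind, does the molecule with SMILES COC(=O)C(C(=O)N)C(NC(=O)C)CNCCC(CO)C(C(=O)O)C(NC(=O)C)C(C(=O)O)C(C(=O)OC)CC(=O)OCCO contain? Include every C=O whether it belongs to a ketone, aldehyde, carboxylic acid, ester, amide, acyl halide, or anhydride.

CH3OOC: ester, 1 C=O (running total 1).
CH(CONH2): amide, 1 C=O (running total 2).
CH(NHCOCH3): amide, 1 C=O (running total 3).
CH(COOH): carboxylic acid, 1 C=O (running total 4).
CH(NHCOCH3): amide, 1 C=O (running total 5).
CH(COOH): carboxylic acid, 1 C=O (running total 6).
CH(COOCH3): ester, 1 C=O (running total 7).
CH2COOCH2: ester, 1 C=O (running total 8).

8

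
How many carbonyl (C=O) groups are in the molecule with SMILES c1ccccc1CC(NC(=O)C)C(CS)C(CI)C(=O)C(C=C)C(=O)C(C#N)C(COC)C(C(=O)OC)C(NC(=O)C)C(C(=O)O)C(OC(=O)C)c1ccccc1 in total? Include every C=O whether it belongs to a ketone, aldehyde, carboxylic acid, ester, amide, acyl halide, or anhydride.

CH(NHCOCH3): amide, 1 C=O (running total 1).
CO: ketone, 1 C=O (running total 2).
CO: ketone, 1 C=O (running total 3).
CH(COOCH3): ester, 1 C=O (running total 4).
CH(NHCOCH3): amide, 1 C=O (running total 5).
CH(COOH): carboxylic acid, 1 C=O (running total 6).
CH(OCOCH3): ester, 1 C=O (running total 7).

7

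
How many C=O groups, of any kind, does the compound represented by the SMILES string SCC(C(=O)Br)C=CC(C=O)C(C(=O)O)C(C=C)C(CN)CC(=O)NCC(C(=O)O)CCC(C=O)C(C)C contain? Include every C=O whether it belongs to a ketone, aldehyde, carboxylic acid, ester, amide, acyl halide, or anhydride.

6

CH(COBr): acyl halide, 1 C=O (running total 1).
CH(CHO): aldehyde, 1 C=O (running total 2).
CH(COOH): carboxylic acid, 1 C=O (running total 3).
CH2CONHCH2: amide, 1 C=O (running total 4).
CH(COOH): carboxylic acid, 1 C=O (running total 5).
CH(CHO): aldehyde, 1 C=O (running total 6).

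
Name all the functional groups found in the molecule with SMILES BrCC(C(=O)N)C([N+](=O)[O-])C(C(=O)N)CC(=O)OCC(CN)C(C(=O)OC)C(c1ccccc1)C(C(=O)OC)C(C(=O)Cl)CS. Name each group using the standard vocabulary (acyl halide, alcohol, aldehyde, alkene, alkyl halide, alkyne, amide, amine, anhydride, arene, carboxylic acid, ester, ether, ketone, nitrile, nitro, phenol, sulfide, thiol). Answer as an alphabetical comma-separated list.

acyl halide, alkyl halide, amide, amine, arene, ester, nitro, thiol

Working along the chain:
  BrCH2: halogen on an sp³ carbon → alkyl halide.
  CH(CONH2): pendant –CONH2: carbonyl C bonded to C and N → amide.
  CH(NO2): –NO2 on an sp³ carbon → nitro (the N=O is not a carbonyl).
  CH(CONH2): pendant –CONH2: carbonyl C bonded to C and N → amide.
  CH2COOCH2: –C(=O)–O–C with C on the carbonyl side → ester.
  CH(CH2NH2): pendant –CH2NH2: N on sp³ C, no adjacent C=O → amine.
  CH(COOCH3): pendant –COOCH3: carbonyl C bonded to C and –OCH3 → ester.
  CH(C6H5): pendant –C6H5: benzene ring → arene.
  CH(COOCH3): pendant –COOCH3: carbonyl C bonded to C and –OCH3 → ester.
  CH(COCl): pendant –C(=O)X: carbonyl C bonded to C and halogen → acyl halide.
  CH2SH: –SH on an sp³ carbon → thiol.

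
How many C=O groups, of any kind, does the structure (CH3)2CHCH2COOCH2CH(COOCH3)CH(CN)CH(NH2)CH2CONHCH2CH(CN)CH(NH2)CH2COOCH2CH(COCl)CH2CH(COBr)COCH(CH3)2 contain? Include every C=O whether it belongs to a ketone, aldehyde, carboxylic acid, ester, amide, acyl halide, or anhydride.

CH2COOCH2: ester, 1 C=O (running total 1).
CH(COOCH3): ester, 1 C=O (running total 2).
CH2CONHCH2: amide, 1 C=O (running total 3).
CH2COOCH2: ester, 1 C=O (running total 4).
CH(COCl): acyl halide, 1 C=O (running total 5).
CH(COBr): acyl halide, 1 C=O (running total 6).
CO: ketone, 1 C=O (running total 7).

7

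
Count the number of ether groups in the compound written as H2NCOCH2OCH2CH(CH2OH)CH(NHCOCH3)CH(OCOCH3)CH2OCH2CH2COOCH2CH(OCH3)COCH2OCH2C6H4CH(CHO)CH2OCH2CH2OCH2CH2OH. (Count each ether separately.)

Taking each segment in turn:
  H2NCO: –C(=O)NH2: carbonyl C bonded to C and to N → amide (the N is not a separate amine).
  CH2OCH2: C–O–C with sp³ carbons on both sides and no adjacent C=O → ether.
  CH(CH2OH): pendant –CH2OH on an sp³ backbone C → alcohol.
  CH(NHCOCH3): pendant –NHC(=O)CH3: N bonded to a carbonyl → amide (not amine).
  CH(OCOCH3): pendant –OC(=O)CH3: an acyloxy group → ester.
  CH2OCH2: C–O–C with sp³ carbons on both sides and no adjacent C=O → ether.
  CH2COOCH2: –C(=O)–O–C with C on the carbonyl side → ester.
  CH(OCH3): pendant –OCH3: C–O–C with sp³ C, no adjacent C=O → ether.
  CO: –C(=O)– with carbon on both sides → ketone.
  CH2OCH2: C–O–C with sp³ carbons on both sides and no adjacent C=O → ether.
  C6H4: para-disubstituted benzene ring → arene.
  CH(CHO): pendant –CHO: carbonyl C bonded to C and H → aldehyde.
  CH2OCH2: C–O–C with sp³ carbons on both sides and no adjacent C=O → ether.
  CH2OCH2: C–O–C with sp³ carbons on both sides and no adjacent C=O → ether.
  CH2OH: –OH on an sp³ carbon → alcohol.
Ether appears at: CH2OCH2, CH2OCH2, CH(OCH3), CH2OCH2, CH2OCH2, CH2OCH2 → 6.

6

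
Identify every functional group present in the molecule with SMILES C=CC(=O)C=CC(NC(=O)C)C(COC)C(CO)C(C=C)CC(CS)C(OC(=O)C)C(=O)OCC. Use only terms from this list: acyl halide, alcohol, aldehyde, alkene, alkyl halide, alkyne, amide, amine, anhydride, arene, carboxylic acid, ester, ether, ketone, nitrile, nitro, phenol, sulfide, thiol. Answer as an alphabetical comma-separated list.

C=C double bond → alkene.
–C(=O)– with carbon on both sides → ketone.
C=C double bond → alkene.
pendant –NHC(=O)CH3: N bonded to a carbonyl → amide (not amine).
pendant –CH2OCH3: C–O–C linkage → ether.
pendant –CH2OH on an sp³ backbone C → alcohol.
pendant –CH=CH2: C=C double bond → alkene.
pendant –CH2SH → thiol.
pendant –OC(=O)CH3: an acyloxy group → ester.
–C(=O)OCH2CH3: carbonyl C bonded to C and to –OEt → ester.

alcohol, alkene, amide, ester, ether, ketone, thiol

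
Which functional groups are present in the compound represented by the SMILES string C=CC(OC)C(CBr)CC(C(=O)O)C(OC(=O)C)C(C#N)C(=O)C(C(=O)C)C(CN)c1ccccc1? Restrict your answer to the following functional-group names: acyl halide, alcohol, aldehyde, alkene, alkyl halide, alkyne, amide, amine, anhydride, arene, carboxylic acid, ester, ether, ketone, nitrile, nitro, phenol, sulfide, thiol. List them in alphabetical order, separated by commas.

C=C double bond → alkene.
pendant –OCH3: C–O–C with sp³ C, no adjacent C=O → ether.
pendant –CH2X: halogen on sp³ carbon → alkyl halide.
pendant –COOH: carbonyl C bonded to C and –OH → carboxylic acid.
pendant –OC(=O)CH3: an acyloxy group → ester.
pendant –C≡N: nitrile.
–C(=O)– with carbon on both sides → ketone.
pendant –COCH3: carbonyl C bonded to two carbons → ketone.
pendant –CH2NH2: N on sp³ C, no adjacent C=O → amine.
–C6H5 phenyl ring → arene.

alkene, alkyl halide, amine, arene, carboxylic acid, ester, ether, ketone, nitrile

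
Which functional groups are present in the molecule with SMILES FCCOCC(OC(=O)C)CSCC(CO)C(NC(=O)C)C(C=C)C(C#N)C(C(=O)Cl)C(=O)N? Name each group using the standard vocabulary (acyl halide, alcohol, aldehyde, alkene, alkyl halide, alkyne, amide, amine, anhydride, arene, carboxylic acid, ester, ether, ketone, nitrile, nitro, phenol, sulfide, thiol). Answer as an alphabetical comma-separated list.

Taking each segment in turn:
  FCH2: halogen on an sp³ carbon → alkyl halide.
  CH2OCH2: C–O–C with sp³ carbons on both sides and no adjacent C=O → ether.
  CH(OCOCH3): pendant –OC(=O)CH3: an acyloxy group → ester.
  CH2SCH2: C–S–C linkage → sulfide (thioether).
  CH(CH2OH): pendant –CH2OH on an sp³ backbone C → alcohol.
  CH(NHCOCH3): pendant –NHC(=O)CH3: N bonded to a carbonyl → amide (not amine).
  CH(CH=CH2): pendant –CH=CH2: C=C double bond → alkene.
  CH(CN): pendant –C≡N: nitrile.
  CH(COCl): pendant –C(=O)X: carbonyl C bonded to C and halogen → acyl halide.
  CONH2: –C(=O)NH2: carbonyl C bonded to C and to N → amide (the N is not a separate amine).

acyl halide, alcohol, alkene, alkyl halide, amide, ester, ether, nitrile, sulfide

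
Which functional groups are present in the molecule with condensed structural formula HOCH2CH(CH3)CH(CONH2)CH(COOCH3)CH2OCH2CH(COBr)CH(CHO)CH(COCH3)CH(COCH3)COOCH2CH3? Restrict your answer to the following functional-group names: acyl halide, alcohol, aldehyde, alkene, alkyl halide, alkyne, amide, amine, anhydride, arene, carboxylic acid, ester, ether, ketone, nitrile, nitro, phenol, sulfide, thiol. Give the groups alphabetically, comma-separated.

acyl halide, alcohol, aldehyde, amide, ester, ether, ketone

HO– on an sp³ carbon → alcohol.
pendant –CONH2: carbonyl C bonded to C and N → amide.
pendant –COOCH3: carbonyl C bonded to C and –OCH3 → ester.
C–O–C with sp³ carbons on both sides and no adjacent C=O → ether.
pendant –C(=O)X: carbonyl C bonded to C and halogen → acyl halide.
pendant –CHO: carbonyl C bonded to C and H → aldehyde.
pendant –COCH3: carbonyl C bonded to two carbons → ketone.
pendant –COCH3: carbonyl C bonded to two carbons → ketone.
–C(=O)OCH2CH3: carbonyl C bonded to C and to –OEt → ester.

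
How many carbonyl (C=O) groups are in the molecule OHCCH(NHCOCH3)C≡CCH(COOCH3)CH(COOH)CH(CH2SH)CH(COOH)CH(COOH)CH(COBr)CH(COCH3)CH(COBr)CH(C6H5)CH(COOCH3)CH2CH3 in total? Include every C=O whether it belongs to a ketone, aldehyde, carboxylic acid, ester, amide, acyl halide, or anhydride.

10

OHC: aldehyde, 1 C=O (running total 1).
CH(NHCOCH3): amide, 1 C=O (running total 2).
CH(COOCH3): ester, 1 C=O (running total 3).
CH(COOH): carboxylic acid, 1 C=O (running total 4).
CH(COOH): carboxylic acid, 1 C=O (running total 5).
CH(COOH): carboxylic acid, 1 C=O (running total 6).
CH(COBr): acyl halide, 1 C=O (running total 7).
CH(COCH3): ketone, 1 C=O (running total 8).
CH(COBr): acyl halide, 1 C=O (running total 9).
CH(COOCH3): ester, 1 C=O (running total 10).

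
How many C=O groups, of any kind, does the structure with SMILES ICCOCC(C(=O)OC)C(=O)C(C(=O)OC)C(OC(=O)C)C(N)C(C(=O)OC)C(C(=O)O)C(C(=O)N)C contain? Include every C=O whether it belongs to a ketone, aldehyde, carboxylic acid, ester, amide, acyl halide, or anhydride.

7

CH(COOCH3): ester, 1 C=O (running total 1).
CO: ketone, 1 C=O (running total 2).
CH(COOCH3): ester, 1 C=O (running total 3).
CH(OCOCH3): ester, 1 C=O (running total 4).
CH(COOCH3): ester, 1 C=O (running total 5).
CH(COOH): carboxylic acid, 1 C=O (running total 6).
CH(CONH2): amide, 1 C=O (running total 7).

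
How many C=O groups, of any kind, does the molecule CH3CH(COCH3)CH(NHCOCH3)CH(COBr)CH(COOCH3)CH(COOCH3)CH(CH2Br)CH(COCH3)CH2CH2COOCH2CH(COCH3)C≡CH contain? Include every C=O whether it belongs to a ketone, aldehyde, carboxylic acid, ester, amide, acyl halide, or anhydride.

8

CH(COCH3): ketone, 1 C=O (running total 1).
CH(NHCOCH3): amide, 1 C=O (running total 2).
CH(COBr): acyl halide, 1 C=O (running total 3).
CH(COOCH3): ester, 1 C=O (running total 4).
CH(COOCH3): ester, 1 C=O (running total 5).
CH(COCH3): ketone, 1 C=O (running total 6).
CH2COOCH2: ester, 1 C=O (running total 7).
CH(COCH3): ketone, 1 C=O (running total 8).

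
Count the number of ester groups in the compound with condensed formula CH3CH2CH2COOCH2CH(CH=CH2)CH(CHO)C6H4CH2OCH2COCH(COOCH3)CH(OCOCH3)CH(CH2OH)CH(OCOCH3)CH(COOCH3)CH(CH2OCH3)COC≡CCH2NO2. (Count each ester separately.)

–C(=O)–O–C with C on the carbonyl side → ester.
pendant –CH=CH2: C=C double bond → alkene.
pendant –CHO: carbonyl C bonded to C and H → aldehyde.
para-disubstituted benzene ring → arene.
C–O–C with sp³ carbons on both sides and no adjacent C=O → ether.
–C(=O)– with carbon on both sides → ketone.
pendant –COOCH3: carbonyl C bonded to C and –OCH3 → ester.
pendant –OC(=O)CH3: an acyloxy group → ester.
pendant –CH2OH on an sp³ backbone C → alcohol.
pendant –OC(=O)CH3: an acyloxy group → ester.
pendant –COOCH3: carbonyl C bonded to C and –OCH3 → ester.
pendant –CH2OCH3: C–O–C linkage → ether.
–C(=O)– with carbon on both sides → ketone.
C≡C triple bond → alkyne.
–NO2 on carbon → nitro group.
Ester appears at: CH2COOCH2, CH(COOCH3), CH(OCOCH3), CH(OCOCH3), CH(COOCH3) → 5.

5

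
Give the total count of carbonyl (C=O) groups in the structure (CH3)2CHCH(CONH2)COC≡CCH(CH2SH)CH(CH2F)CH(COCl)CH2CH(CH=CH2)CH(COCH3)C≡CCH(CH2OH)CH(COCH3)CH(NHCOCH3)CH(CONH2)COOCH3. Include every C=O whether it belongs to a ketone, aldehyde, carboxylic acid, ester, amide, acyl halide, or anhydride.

CH(CONH2): amide, 1 C=O (running total 1).
CO: ketone, 1 C=O (running total 2).
CH(COCl): acyl halide, 1 C=O (running total 3).
CH(COCH3): ketone, 1 C=O (running total 4).
CH(COCH3): ketone, 1 C=O (running total 5).
CH(NHCOCH3): amide, 1 C=O (running total 6).
CH(CONH2): amide, 1 C=O (running total 7).
COOCH3: ester, 1 C=O (running total 8).

8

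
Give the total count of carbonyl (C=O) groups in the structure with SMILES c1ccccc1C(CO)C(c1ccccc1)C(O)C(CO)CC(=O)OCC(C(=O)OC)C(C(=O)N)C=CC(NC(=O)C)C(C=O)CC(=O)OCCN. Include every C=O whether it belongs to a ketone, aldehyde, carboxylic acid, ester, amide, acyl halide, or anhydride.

CH2COOCH2: ester, 1 C=O (running total 1).
CH(COOCH3): ester, 1 C=O (running total 2).
CH(CONH2): amide, 1 C=O (running total 3).
CH(NHCOCH3): amide, 1 C=O (running total 4).
CH(CHO): aldehyde, 1 C=O (running total 5).
CH2COOCH2: ester, 1 C=O (running total 6).

6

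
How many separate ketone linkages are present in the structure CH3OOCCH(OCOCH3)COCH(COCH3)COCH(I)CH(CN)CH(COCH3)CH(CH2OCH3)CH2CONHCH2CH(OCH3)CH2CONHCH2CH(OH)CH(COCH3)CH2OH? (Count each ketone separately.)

5

CH3O–C(=O)–: carbonyl C bonded to C and to –OCH3 → ester (not ketone + ether).
pendant –OC(=O)CH3: an acyloxy group → ester.
–C(=O)– with carbon on both sides → ketone.
pendant –COCH3: carbonyl C bonded to two carbons → ketone.
–C(=O)– with carbon on both sides → ketone.
halogen on an sp³ carbon → alkyl halide.
pendant –C≡N: nitrile.
pendant –COCH3: carbonyl C bonded to two carbons → ketone.
pendant –CH2OCH3: C–O–C linkage → ether.
–C(=O)–N– linkage → amide (the N is not an amine).
pendant –OCH3: C–O–C with sp³ C, no adjacent C=O → ether.
–C(=O)–N– linkage → amide (the N is not an amine).
–OH on an sp³ carbon → alcohol (secondary).
pendant –COCH3: carbonyl C bonded to two carbons → ketone.
–OH on an sp³ carbon → alcohol.
Ketone appears at: CO, CH(COCH3), CO, CH(COCH3), CH(COCH3) → 5.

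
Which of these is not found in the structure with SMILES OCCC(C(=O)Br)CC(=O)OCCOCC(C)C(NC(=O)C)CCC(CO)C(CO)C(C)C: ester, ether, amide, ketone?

ketone

ester: present (CH2COOCH2 — –C(=O)–O–C with C on the carbonyl side → ester).
ether: present (CH2OCH2 — C–O–C with sp³ carbons on both sides and no adjacent C=O → ether).
amide: present (CH(NHCOCH3) — pendant –NHC(=O)CH3: N bonded to a carbonyl → amide (not amine)).
ketone: absent. In CH2COOCH2, the C=O is bonded to an –O–C group, which defines an ester, not a ketone. In CH(NHCOCH3), the C=O is bonded to nitrogen, which defines an amide, not a ketone. In CH(COBr), the C=O is bonded to a halogen, which defines an acyl halide, not a ketone.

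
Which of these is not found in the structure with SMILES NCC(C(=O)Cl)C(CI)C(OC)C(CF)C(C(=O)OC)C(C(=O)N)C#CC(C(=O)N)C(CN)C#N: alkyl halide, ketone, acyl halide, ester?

ester: present (CH(COOCH3) — pendant –COOCH3: carbonyl C bonded to C and –OCH3 → ester).
alkyl halide: present (CH(CH2I) — pendant –CH2X: halogen on sp³ carbon → alkyl halide).
acyl halide: present (CH(COCl) — pendant –C(=O)X: carbonyl C bonded to C and halogen → acyl halide).
ketone: absent. In CH(COOCH3), the C=O is bonded to an –O–C group, which defines an ester, not a ketone. In CH(CONH2), the C=O is bonded to nitrogen, which defines an amide, not a ketone. In CH(COCl), the C=O is bonded to a halogen, which defines an acyl halide, not a ketone.

ketone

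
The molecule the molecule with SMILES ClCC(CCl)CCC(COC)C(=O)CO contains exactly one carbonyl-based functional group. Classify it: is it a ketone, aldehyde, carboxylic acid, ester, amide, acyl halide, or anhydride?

The carbonyl is in the CO segment: –C(=O)– with carbon on both sides → ketone.

ketone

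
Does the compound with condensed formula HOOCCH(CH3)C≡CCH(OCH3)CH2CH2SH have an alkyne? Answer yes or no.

yes

Reading the structure from left to right:
  HOOC: –COOH: carbonyl C bonded to –OH and C → carboxylic acid (the –OH is not a separate alcohol).
  C≡C: C≡C triple bond → alkyne.
  CH(OCH3): pendant –OCH3: C–O–C with sp³ C, no adjacent C=O → ether.
  CH2SH: –SH on an sp³ carbon → thiol.
The C≡C segment supplies the alkyne: C≡C triple bond → alkyne.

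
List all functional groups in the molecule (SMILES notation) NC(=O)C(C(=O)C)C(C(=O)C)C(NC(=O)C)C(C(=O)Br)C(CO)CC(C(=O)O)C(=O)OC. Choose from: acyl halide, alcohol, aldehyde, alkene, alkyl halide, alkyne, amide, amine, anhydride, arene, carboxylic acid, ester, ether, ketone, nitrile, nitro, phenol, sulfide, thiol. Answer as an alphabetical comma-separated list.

acyl halide, alcohol, amide, carboxylic acid, ester, ketone

–C(=O)NH2: carbonyl C bonded to C and to N → amide (the N is not a separate amine).
pendant –COCH3: carbonyl C bonded to two carbons → ketone.
pendant –COCH3: carbonyl C bonded to two carbons → ketone.
pendant –NHC(=O)CH3: N bonded to a carbonyl → amide (not amine).
pendant –C(=O)X: carbonyl C bonded to C and halogen → acyl halide.
pendant –CH2OH on an sp³ backbone C → alcohol.
pendant –COOH: carbonyl C bonded to C and –OH → carboxylic acid.
–C(=O)OCH3: carbonyl C bonded to C and to –OCH3 → ester (not ketone + ether).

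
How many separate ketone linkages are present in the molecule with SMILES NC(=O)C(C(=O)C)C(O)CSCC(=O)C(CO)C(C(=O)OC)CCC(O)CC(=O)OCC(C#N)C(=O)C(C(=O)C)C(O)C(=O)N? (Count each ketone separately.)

Working along the chain:
  H2NCO: –C(=O)NH2: carbonyl C bonded to C and to N → amide (the N is not a separate amine).
  CH(COCH3): pendant –COCH3: carbonyl C bonded to two carbons → ketone.
  CH(OH): –OH on an sp³ carbon → alcohol (secondary).
  CH2SCH2: C–S–C linkage → sulfide (thioether).
  CO: –C(=O)– with carbon on both sides → ketone.
  CH(CH2OH): pendant –CH2OH on an sp³ backbone C → alcohol.
  CH(COOCH3): pendant –COOCH3: carbonyl C bonded to C and –OCH3 → ester.
  CH(OH): –OH on an sp³ carbon → alcohol (secondary).
  CH2COOCH2: –C(=O)–O–C with C on the carbonyl side → ester.
  CH(CN): pendant –C≡N: nitrile.
  CO: –C(=O)– with carbon on both sides → ketone.
  CH(COCH3): pendant –COCH3: carbonyl C bonded to two carbons → ketone.
  CH(OH): –OH on an sp³ carbon → alcohol (secondary).
  CONH2: –C(=O)NH2: carbonyl C bonded to C and to N → amide (the N is not a separate amine).
Ketone appears at: CH(COCH3), CO, CO, CH(COCH3) → 4.

4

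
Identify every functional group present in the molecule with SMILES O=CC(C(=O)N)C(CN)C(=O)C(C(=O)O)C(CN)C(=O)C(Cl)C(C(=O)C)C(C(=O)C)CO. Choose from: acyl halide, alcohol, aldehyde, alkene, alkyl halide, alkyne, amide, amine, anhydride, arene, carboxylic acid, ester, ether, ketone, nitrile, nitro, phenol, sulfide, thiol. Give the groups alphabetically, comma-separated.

Reading the structure from left to right:
  OHC: terminal –CHO: carbonyl C bonded to H and C → aldehyde.
  CH(CONH2): pendant –CONH2: carbonyl C bonded to C and N → amide.
  CH(CH2NH2): pendant –CH2NH2: N on sp³ C, no adjacent C=O → amine.
  CO: –C(=O)– with carbon on both sides → ketone.
  CH(COOH): pendant –COOH: carbonyl C bonded to C and –OH → carboxylic acid.
  CH(CH2NH2): pendant –CH2NH2: N on sp³ C, no adjacent C=O → amine.
  CO: –C(=O)– with carbon on both sides → ketone.
  CH(Cl): halogen on an sp³ carbon → alkyl halide.
  CH(COCH3): pendant –COCH3: carbonyl C bonded to two carbons → ketone.
  CH(COCH3): pendant –COCH3: carbonyl C bonded to two carbons → ketone.
  CH2OH: –OH on an sp³ carbon → alcohol.

alcohol, aldehyde, alkyl halide, amide, amine, carboxylic acid, ketone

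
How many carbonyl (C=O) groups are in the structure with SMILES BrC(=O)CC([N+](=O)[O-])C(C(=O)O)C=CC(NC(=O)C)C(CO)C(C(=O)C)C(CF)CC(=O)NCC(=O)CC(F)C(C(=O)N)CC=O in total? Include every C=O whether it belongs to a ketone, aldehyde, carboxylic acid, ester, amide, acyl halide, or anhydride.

BrCO: acyl halide, 1 C=O (running total 1).
CH(COOH): carboxylic acid, 1 C=O (running total 2).
CH(NHCOCH3): amide, 1 C=O (running total 3).
CH(COCH3): ketone, 1 C=O (running total 4).
CH2CONHCH2: amide, 1 C=O (running total 5).
CO: ketone, 1 C=O (running total 6).
CH(CONH2): amide, 1 C=O (running total 7).
CHO: aldehyde, 1 C=O (running total 8).

8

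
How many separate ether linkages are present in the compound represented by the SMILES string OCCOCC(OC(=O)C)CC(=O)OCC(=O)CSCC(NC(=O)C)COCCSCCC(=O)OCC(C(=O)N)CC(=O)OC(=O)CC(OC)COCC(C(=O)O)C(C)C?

Taking each segment in turn:
  HOCH2: HO– on an sp³ carbon → alcohol.
  CH2OCH2: C–O–C with sp³ carbons on both sides and no adjacent C=O → ether.
  CH(OCOCH3): pendant –OC(=O)CH3: an acyloxy group → ester.
  CH2COOCH2: –C(=O)–O–C with C on the carbonyl side → ester.
  CO: –C(=O)– with carbon on both sides → ketone.
  CH2SCH2: C–S–C linkage → sulfide (thioether).
  CH(NHCOCH3): pendant –NHC(=O)CH3: N bonded to a carbonyl → amide (not amine).
  CH2OCH2: C–O–C with sp³ carbons on both sides and no adjacent C=O → ether.
  CH2SCH2: C–S–C linkage → sulfide (thioether).
  CH2COOCH2: –C(=O)–O–C with C on the carbonyl side → ester.
  CH(CONH2): pendant –CONH2: carbonyl C bonded to C and N → amide.
  CH2CO-O-COCH2: two acyl groups sharing one oxygen, –C(=O)–O–C(=O)– → anhydride.
  CH(OCH3): pendant –OCH3: C–O–C with sp³ C, no adjacent C=O → ether.
  CH2OCH2: C–O–C with sp³ carbons on both sides and no adjacent C=O → ether.
  CH(COOH): pendant –COOH: carbonyl C bonded to C and –OH → carboxylic acid.
Ether appears at: CH2OCH2, CH2OCH2, CH(OCH3), CH2OCH2 → 4.

4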